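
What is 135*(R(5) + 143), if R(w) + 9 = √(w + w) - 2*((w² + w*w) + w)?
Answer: 3240 + 135*√10 ≈ 3666.9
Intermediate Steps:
R(w) = -9 - 4*w² - 2*w + √2*√w (R(w) = -9 + (√(w + w) - 2*((w² + w*w) + w)) = -9 + (√(2*w) - 2*((w² + w²) + w)) = -9 + (√2*√w - 2*(2*w² + w)) = -9 + (√2*√w - 2*(w + 2*w²)) = -9 + (√2*√w + (-4*w² - 2*w)) = -9 + (-4*w² - 2*w + √2*√w) = -9 - 4*w² - 2*w + √2*√w)
135*(R(5) + 143) = 135*((-9 - 4*5² - 2*5 + √2*√5) + 143) = 135*((-9 - 4*25 - 10 + √10) + 143) = 135*((-9 - 100 - 10 + √10) + 143) = 135*((-119 + √10) + 143) = 135*(24 + √10) = 3240 + 135*√10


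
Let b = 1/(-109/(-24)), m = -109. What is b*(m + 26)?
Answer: -1992/109 ≈ -18.275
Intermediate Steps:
b = 24/109 (b = 1/(-109*(-1/24)) = 1/(109/24) = 24/109 ≈ 0.22018)
b*(m + 26) = 24*(-109 + 26)/109 = (24/109)*(-83) = -1992/109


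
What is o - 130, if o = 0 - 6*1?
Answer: -136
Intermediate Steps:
o = -6 (o = 0 - 6 = -6)
o - 130 = -6 - 130 = -136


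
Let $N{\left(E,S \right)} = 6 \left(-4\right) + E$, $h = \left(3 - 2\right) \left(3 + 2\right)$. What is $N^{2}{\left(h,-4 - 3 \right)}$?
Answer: $361$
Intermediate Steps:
$h = 5$ ($h = \left(3 - 2\right) 5 = 1 \cdot 5 = 5$)
$N{\left(E,S \right)} = -24 + E$
$N^{2}{\left(h,-4 - 3 \right)} = \left(-24 + 5\right)^{2} = \left(-19\right)^{2} = 361$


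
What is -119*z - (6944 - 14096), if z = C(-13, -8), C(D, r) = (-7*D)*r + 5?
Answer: 93189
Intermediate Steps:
C(D, r) = 5 - 7*D*r (C(D, r) = -7*D*r + 5 = 5 - 7*D*r)
z = -723 (z = 5 - 7*(-13)*(-8) = 5 - 728 = -723)
-119*z - (6944 - 14096) = -119*(-723) - (6944 - 14096) = 86037 - 1*(-7152) = 86037 + 7152 = 93189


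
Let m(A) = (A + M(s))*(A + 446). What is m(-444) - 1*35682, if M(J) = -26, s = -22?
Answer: -36622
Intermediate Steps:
m(A) = (-26 + A)*(446 + A) (m(A) = (A - 26)*(A + 446) = (-26 + A)*(446 + A))
m(-444) - 1*35682 = (-11596 + (-444)**2 + 420*(-444)) - 1*35682 = (-11596 + 197136 - 186480) - 35682 = -940 - 35682 = -36622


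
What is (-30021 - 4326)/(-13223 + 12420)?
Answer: 34347/803 ≈ 42.773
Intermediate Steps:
(-30021 - 4326)/(-13223 + 12420) = -34347/(-803) = -34347*(-1/803) = 34347/803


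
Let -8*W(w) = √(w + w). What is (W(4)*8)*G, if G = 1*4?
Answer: -8*√2 ≈ -11.314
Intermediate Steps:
G = 4
W(w) = -√2*√w/8 (W(w) = -√(w + w)/8 = -√2*√w/8)
(W(4)*8)*G = (-√2*√4/8*8)*4 = (-⅛*√2*2*8)*4 = (-√2/4*8)*4 = -2*√2*4 = -8*√2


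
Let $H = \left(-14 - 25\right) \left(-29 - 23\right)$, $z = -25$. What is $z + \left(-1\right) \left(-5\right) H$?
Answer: $10115$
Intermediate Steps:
$H = 2028$ ($H = \left(-39\right) \left(-52\right) = 2028$)
$z + \left(-1\right) \left(-5\right) H = -25 + \left(-1\right) \left(-5\right) 2028 = -25 + 5 \cdot 2028 = -25 + 10140 = 10115$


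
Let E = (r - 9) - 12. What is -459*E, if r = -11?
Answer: 14688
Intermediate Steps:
E = -32 (E = (-11 - 9) - 12 = -20 - 12 = -32)
-459*E = -459*(-32) = 14688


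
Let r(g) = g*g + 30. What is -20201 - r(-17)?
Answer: -20520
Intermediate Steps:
r(g) = 30 + g² (r(g) = g² + 30 = 30 + g²)
-20201 - r(-17) = -20201 - (30 + (-17)²) = -20201 - (30 + 289) = -20201 - 1*319 = -20201 - 319 = -20520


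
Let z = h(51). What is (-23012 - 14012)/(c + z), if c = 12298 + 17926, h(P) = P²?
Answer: -2848/2525 ≈ -1.1279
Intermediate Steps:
c = 30224
z = 2601 (z = 51² = 2601)
(-23012 - 14012)/(c + z) = (-23012 - 14012)/(30224 + 2601) = -37024/32825 = -37024*1/32825 = -2848/2525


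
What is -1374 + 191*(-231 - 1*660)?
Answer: -171555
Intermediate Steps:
-1374 + 191*(-231 - 1*660) = -1374 + 191*(-231 - 660) = -1374 + 191*(-891) = -1374 - 170181 = -171555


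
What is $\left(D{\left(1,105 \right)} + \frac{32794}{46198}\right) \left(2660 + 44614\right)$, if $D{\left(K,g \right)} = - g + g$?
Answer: $\frac{775151778}{23099} \approx 33558.0$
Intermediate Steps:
$D{\left(K,g \right)} = 0$
$\left(D{\left(1,105 \right)} + \frac{32794}{46198}\right) \left(2660 + 44614\right) = \left(0 + \frac{32794}{46198}\right) \left(2660 + 44614\right) = \left(0 + 32794 \cdot \frac{1}{46198}\right) 47274 = \left(0 + \frac{16397}{23099}\right) 47274 = \frac{16397}{23099} \cdot 47274 = \frac{775151778}{23099}$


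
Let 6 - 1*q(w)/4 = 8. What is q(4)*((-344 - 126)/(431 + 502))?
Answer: 3760/933 ≈ 4.0300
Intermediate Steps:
q(w) = -8 (q(w) = 24 - 4*8 = 24 - 32 = -8)
q(4)*((-344 - 126)/(431 + 502)) = -8*(-344 - 126)/(431 + 502) = -(-3760)/933 = -8*(-470/933) = 3760/933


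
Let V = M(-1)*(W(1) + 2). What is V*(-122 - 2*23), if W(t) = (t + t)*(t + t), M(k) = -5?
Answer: 5040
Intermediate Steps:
W(t) = 4*t**2 (W(t) = (2*t)*(2*t) = 4*t**2)
V = -30 (V = -5*(4*1**2 + 2) = -5*(4*1 + 2) = -5*(4 + 2) = -5*6 = -30)
V*(-122 - 2*23) = -30*(-122 - 2*23) = -30*(-122 - 46) = -30*(-168) = 5040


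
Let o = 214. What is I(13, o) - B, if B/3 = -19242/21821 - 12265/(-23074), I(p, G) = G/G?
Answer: 1032563783/503497754 ≈ 2.0508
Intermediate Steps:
I(p, G) = 1
B = -529066029/503497754 (B = 3*(-19242/21821 - 12265/(-23074)) = 3*(-19242*1/21821 - 12265*(-1/23074)) = 3*(-19242/21821 + 12265/23074) = 3*(-176355343/503497754) = -529066029/503497754 ≈ -1.0508)
I(13, o) - B = 1 - 1*(-529066029/503497754) = 1 + 529066029/503497754 = 1032563783/503497754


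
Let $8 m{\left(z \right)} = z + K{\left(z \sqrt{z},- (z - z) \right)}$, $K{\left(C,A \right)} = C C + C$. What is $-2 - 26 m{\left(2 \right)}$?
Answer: $- \frac{69}{2} - \frac{13 \sqrt{2}}{2} \approx -43.692$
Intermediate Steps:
$K{\left(C,A \right)} = C + C^{2}$ ($K{\left(C,A \right)} = C^{2} + C = C + C^{2}$)
$m{\left(z \right)} = \frac{z}{8} + \frac{z^{\frac{3}{2}} \left(1 + z^{\frac{3}{2}}\right)}{8}$ ($m{\left(z \right)} = \frac{z + z \sqrt{z} \left(1 + z \sqrt{z}\right)}{8} = \frac{z + z^{\frac{3}{2}} \left(1 + z^{\frac{3}{2}}\right)}{8} = \frac{z}{8} + \frac{z^{\frac{3}{2}} \left(1 + z^{\frac{3}{2}}\right)}{8}$)
$-2 - 26 m{\left(2 \right)} = -2 - 26 \left(\frac{1}{8} \cdot 2 + \frac{2^{3}}{8} + \frac{2^{\frac{3}{2}}}{8}\right) = -2 - 26 \left(\frac{1}{4} + \frac{1}{8} \cdot 8 + \frac{2 \sqrt{2}}{8}\right) = -2 - 26 \left(\frac{1}{4} + 1 + \frac{\sqrt{2}}{4}\right) = -2 - 26 \left(\frac{5}{4} + \frac{\sqrt{2}}{4}\right) = -2 - \left(\frac{65}{2} + \frac{13 \sqrt{2}}{2}\right) = - \frac{69}{2} - \frac{13 \sqrt{2}}{2}$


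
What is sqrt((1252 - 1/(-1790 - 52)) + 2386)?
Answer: sqrt(12343604874)/1842 ≈ 60.316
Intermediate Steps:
sqrt((1252 - 1/(-1790 - 52)) + 2386) = sqrt((1252 - 1/(-1842)) + 2386) = sqrt((1252 - 1*(-1/1842)) + 2386) = sqrt((1252 + 1/1842) + 2386) = sqrt(2306185/1842 + 2386) = sqrt(6701197/1842) = sqrt(12343604874)/1842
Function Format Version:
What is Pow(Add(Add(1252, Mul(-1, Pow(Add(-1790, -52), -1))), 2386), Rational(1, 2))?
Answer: Mul(Rational(1, 1842), Pow(12343604874, Rational(1, 2))) ≈ 60.316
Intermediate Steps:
Pow(Add(Add(1252, Mul(-1, Pow(Add(-1790, -52), -1))), 2386), Rational(1, 2)) = Pow(Add(Add(1252, Mul(-1, Pow(-1842, -1))), 2386), Rational(1, 2)) = Pow(Add(Add(1252, Mul(-1, Rational(-1, 1842))), 2386), Rational(1, 2)) = Pow(Add(Add(1252, Rational(1, 1842)), 2386), Rational(1, 2)) = Pow(Add(Rational(2306185, 1842), 2386), Rational(1, 2)) = Pow(Rational(6701197, 1842), Rational(1, 2)) = Mul(Rational(1, 1842), Pow(12343604874, Rational(1, 2)))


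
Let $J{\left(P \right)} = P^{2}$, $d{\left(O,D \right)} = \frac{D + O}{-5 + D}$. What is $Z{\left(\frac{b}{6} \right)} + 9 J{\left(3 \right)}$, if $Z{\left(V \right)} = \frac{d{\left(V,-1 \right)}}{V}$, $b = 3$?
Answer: $\frac{487}{6} \approx 81.167$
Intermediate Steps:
$d{\left(O,D \right)} = \frac{D + O}{-5 + D}$
$Z{\left(V \right)} = \frac{\frac{1}{6} - \frac{V}{6}}{V}$ ($Z{\left(V \right)} = \frac{\frac{1}{-5 - 1} \left(-1 + V\right)}{V} = \frac{\frac{1}{-6} \left(-1 + V\right)}{V} = \frac{\left(- \frac{1}{6}\right) \left(-1 + V\right)}{V} = \frac{\frac{1}{6} - \frac{V}{6}}{V}$)
$Z{\left(\frac{b}{6} \right)} + 9 J{\left(3 \right)} = \frac{1 - \frac{3}{6}}{6 \cdot \frac{3}{6}} + 9 \cdot 3^{2} = \frac{1 - 3 \cdot \frac{1}{6}}{6 \cdot 3 \cdot \frac{1}{6}} + 9 \cdot 9 = \frac{\frac{1}{\frac{1}{2}} \left(1 - \frac{1}{2}\right)}{6} + 81 = \frac{1}{6} \cdot 2 \left(1 - \frac{1}{2}\right) + 81 = \frac{1}{6} \cdot 2 \cdot \frac{1}{2} + 81 = \frac{1}{6} + 81 = \frac{487}{6}$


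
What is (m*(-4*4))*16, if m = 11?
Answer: -2816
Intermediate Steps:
(m*(-4*4))*16 = (11*(-4*4))*16 = (11*(-16))*16 = -176*16 = -2816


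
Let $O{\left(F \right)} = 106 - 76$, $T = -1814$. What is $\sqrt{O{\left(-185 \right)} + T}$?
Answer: $2 i \sqrt{446} \approx 42.237 i$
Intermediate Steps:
$O{\left(F \right)} = 30$
$\sqrt{O{\left(-185 \right)} + T} = \sqrt{30 - 1814} = \sqrt{-1784} = 2 i \sqrt{446}$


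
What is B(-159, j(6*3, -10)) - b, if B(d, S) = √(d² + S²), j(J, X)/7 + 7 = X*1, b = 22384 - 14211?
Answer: -8173 + √39442 ≈ -7974.4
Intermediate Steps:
b = 8173
j(J, X) = -49 + 7*X (j(J, X) = -49 + 7*(X*1) = -49 + 7*X)
B(d, S) = √(S² + d²)
B(-159, j(6*3, -10)) - b = √((-49 + 7*(-10))² + (-159)²) - 1*8173 = √((-49 - 70)² + 25281) - 8173 = √((-119)² + 25281) - 8173 = √(14161 + 25281) - 8173 = √39442 - 8173 = -8173 + √39442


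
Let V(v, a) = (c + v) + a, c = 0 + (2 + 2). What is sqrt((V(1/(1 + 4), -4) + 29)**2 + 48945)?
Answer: sqrt(1244941)/5 ≈ 223.15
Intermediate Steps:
c = 4 (c = 0 + 4 = 4)
V(v, a) = 4 + a + v (V(v, a) = (4 + v) + a = 4 + a + v)
sqrt((V(1/(1 + 4), -4) + 29)**2 + 48945) = sqrt(((4 - 4 + 1/(1 + 4)) + 29)**2 + 48945) = sqrt(((4 - 4 + 1/5) + 29)**2 + 48945) = sqrt((1/5 + 29)**2 + 48945) = sqrt((146/5)**2 + 48945) = sqrt(21316/25 + 48945) = sqrt(1244941/25) = sqrt(1244941)/5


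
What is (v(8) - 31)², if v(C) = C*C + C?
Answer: 1681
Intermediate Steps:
v(C) = C + C² (v(C) = C² + C = C + C²)
(v(8) - 31)² = (8*(1 + 8) - 31)² = (8*9 - 31)² = (72 - 31)² = 41² = 1681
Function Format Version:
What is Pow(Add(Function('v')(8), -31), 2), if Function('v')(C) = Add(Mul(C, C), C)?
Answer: 1681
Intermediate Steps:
Function('v')(C) = Add(C, Pow(C, 2)) (Function('v')(C) = Add(Pow(C, 2), C) = Add(C, Pow(C, 2)))
Pow(Add(Function('v')(8), -31), 2) = Pow(Add(Mul(8, Add(1, 8)), -31), 2) = Pow(Add(Mul(8, 9), -31), 2) = Pow(Add(72, -31), 2) = Pow(41, 2) = 1681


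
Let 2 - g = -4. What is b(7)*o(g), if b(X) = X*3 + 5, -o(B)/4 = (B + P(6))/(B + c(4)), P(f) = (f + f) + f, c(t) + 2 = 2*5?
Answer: -1248/7 ≈ -178.29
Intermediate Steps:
g = 6 (g = 2 - 1*(-4) = 2 + 4 = 6)
c(t) = 8 (c(t) = -2 + 2*5 = -2 + 10 = 8)
P(f) = 3*f (P(f) = 2*f + f = 3*f)
o(B) = -4*(18 + B)/(8 + B) (o(B) = -4*(B + 3*6)/(B + 8) = -4*(B + 18)/(8 + B) = -4*(18 + B)/(8 + B))
b(X) = 5 + 3*X (b(X) = 3*X + 5 = 5 + 3*X)
b(7)*o(g) = (5 + 3*7)*(4*(-18 - 1*6)/(8 + 6)) = (5 + 21)*(4*(-18 - 6)/14) = 26*(4*(1/14)*(-24)) = 26*(-48/7) = -1248/7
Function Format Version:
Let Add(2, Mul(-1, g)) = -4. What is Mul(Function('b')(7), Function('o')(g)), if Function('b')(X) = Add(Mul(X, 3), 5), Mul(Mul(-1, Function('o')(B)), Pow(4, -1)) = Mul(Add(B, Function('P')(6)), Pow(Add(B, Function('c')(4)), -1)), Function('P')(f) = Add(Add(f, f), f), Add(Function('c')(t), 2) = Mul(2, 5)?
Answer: Rational(-1248, 7) ≈ -178.29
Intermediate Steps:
g = 6 (g = Add(2, Mul(-1, -4)) = Add(2, 4) = 6)
Function('c')(t) = 8 (Function('c')(t) = Add(-2, Mul(2, 5)) = Add(-2, 10) = 8)
Function('P')(f) = Mul(3, f) (Function('P')(f) = Add(Mul(2, f), f) = Mul(3, f))
Function('o')(B) = Mul(-4, Pow(Add(8, B), -1), Add(18, B)) (Function('o')(B) = Mul(-4, Mul(Add(B, Mul(3, 6)), Pow(Add(B, 8), -1))) = Mul(-4, Mul(Add(B, 18), Pow(Add(8, B), -1))) = Mul(-4, Mul(Add(18, B), Pow(Add(8, B), -1))) = Mul(-4, Mul(Pow(Add(8, B), -1), Add(18, B))) = Mul(-4, Pow(Add(8, B), -1), Add(18, B)))
Function('b')(X) = Add(5, Mul(3, X)) (Function('b')(X) = Add(Mul(3, X), 5) = Add(5, Mul(3, X)))
Mul(Function('b')(7), Function('o')(g)) = Mul(Add(5, Mul(3, 7)), Mul(4, Pow(Add(8, 6), -1), Add(-18, Mul(-1, 6)))) = Mul(Add(5, 21), Mul(4, Pow(14, -1), Add(-18, -6))) = Mul(26, Mul(4, Rational(1, 14), -24)) = Mul(26, Rational(-48, 7)) = Rational(-1248, 7)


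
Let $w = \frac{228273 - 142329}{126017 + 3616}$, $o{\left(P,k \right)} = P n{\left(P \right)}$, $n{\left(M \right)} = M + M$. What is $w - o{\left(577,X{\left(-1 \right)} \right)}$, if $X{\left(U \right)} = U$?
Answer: $- \frac{28772361390}{43211} \approx -6.6586 \cdot 10^{5}$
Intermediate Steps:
$n{\left(M \right)} = 2 M$
$o{\left(P,k \right)} = 2 P^{2}$ ($o{\left(P,k \right)} = P 2 P = 2 P^{2}$)
$w = \frac{28648}{43211}$ ($w = \frac{85944}{129633} = 85944 \cdot \frac{1}{129633} = \frac{28648}{43211} \approx 0.66298$)
$w - o{\left(577,X{\left(-1 \right)} \right)} = \frac{28648}{43211} - 2 \cdot 577^{2} = \frac{28648}{43211} - 2 \cdot 332929 = \frac{28648}{43211} - 665858 = - \frac{28772361390}{43211}$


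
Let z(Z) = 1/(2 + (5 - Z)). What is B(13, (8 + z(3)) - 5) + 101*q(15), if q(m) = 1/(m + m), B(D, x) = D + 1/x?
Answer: 6503/390 ≈ 16.674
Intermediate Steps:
z(Z) = 1/(7 - Z)
B(D, x) = D + 1/x
q(m) = 1/(2*m)
B(13, (8 + z(3)) - 5) + 101*q(15) = (13 + 1/((8 - 1/(-7 + 3)) - 5)) + 101*((½)/15) = (13 + 1/((8 - 1/(-4)) - 5)) + 101*((½)*(1/15)) = (13 + 1/((8 - 1*(-¼)) - 5)) + 101*(1/30) = (13 + 1/((8 + ¼) - 5)) + 101/30 = (13 + 1/(33/4 - 5)) + 101/30 = (13 + 1/(13/4)) + 101/30 = (13 + 4/13) + 101/30 = 173/13 + 101/30 = 6503/390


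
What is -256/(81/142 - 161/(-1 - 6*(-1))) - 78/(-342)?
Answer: 10652261/1280049 ≈ 8.3218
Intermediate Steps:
-256/(81/142 - 161/(-1 - 6*(-1))) - 78/(-342) = -256/(81*(1/142) - 161/(-1 + 6)) - 78*(-1/342) = -256/(81/142 - 161/5) + 13/57 = -256/(-22457/710) + 13/57 = -256*(-710/22457) + 13/57 = 181760/22457 + 13/57 = 10652261/1280049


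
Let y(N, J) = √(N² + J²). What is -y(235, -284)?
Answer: -√135881 ≈ -368.62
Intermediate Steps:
y(N, J) = √(J² + N²)
-y(235, -284) = -√((-284)² + 235²) = -√(80656 + 55225) = -√135881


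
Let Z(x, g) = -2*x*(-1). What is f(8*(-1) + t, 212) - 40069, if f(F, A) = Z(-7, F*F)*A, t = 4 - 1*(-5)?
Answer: -43037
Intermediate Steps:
Z(x, g) = 2*x
t = 9 (t = 4 + 5 = 9)
f(F, A) = -14*A (f(F, A) = (2*(-7))*A = -14*A)
f(8*(-1) + t, 212) - 40069 = -14*212 - 40069 = -2968 - 40069 = -43037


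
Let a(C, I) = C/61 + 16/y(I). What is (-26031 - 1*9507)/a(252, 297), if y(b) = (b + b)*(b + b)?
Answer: -95610528981/11114456 ≈ -8602.4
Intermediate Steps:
y(b) = 4*b² (y(b) = (2*b)*(2*b) = 4*b²)
a(C, I) = 4/I² + C/61 (a(C, I) = C/61 + 16/((4*I²)) = C*(1/61) + 16*(1/(4*I²)) = C/61 + 4/I² = 4/I² + C/61)
(-26031 - 1*9507)/a(252, 297) = (-26031 - 1*9507)/(4/297² + (1/61)*252) = (-26031 - 9507)/(4*(1/88209) + 252/61) = -35538/(4/88209 + 252/61) = -35538/22228912/5380749 = -35538*5380749/22228912 = -95610528981/11114456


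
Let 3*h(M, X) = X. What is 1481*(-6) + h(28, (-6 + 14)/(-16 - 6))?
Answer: -293242/33 ≈ -8886.1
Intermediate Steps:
h(M, X) = X/3
1481*(-6) + h(28, (-6 + 14)/(-16 - 6)) = 1481*(-6) + ((-6 + 14)/(-16 - 6))/3 = -8886 + (8/(-22))/3 = -8886 + (8*(-1/22))/3 = -8886 + (⅓)*(-4/11) = -8886 - 4/33 = -293242/33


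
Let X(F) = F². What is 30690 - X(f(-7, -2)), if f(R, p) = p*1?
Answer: 30686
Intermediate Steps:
f(R, p) = p
30690 - X(f(-7, -2)) = 30690 - 1*(-2)² = 30690 - 1*4 = 30690 - 4 = 30686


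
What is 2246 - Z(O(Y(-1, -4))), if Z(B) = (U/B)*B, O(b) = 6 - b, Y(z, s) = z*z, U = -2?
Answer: 2248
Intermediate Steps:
Y(z, s) = z²
Z(B) = -2 (Z(B) = (-2/B)*B = -2)
2246 - Z(O(Y(-1, -4))) = 2246 - 1*(-2) = 2246 + 2 = 2248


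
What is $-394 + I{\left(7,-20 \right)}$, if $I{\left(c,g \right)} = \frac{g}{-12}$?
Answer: $- \frac{1177}{3} \approx -392.33$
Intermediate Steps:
$I{\left(c,g \right)} = - \frac{g}{12}$ ($I{\left(c,g \right)} = g \left(- \frac{1}{12}\right) = - \frac{g}{12}$)
$-394 + I{\left(7,-20 \right)} = -394 - - \frac{5}{3} = -394 + \frac{5}{3} = - \frac{1177}{3}$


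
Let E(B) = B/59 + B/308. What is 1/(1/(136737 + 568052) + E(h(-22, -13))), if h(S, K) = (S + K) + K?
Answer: -3201856427/3103886213 ≈ -1.0316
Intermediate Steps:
h(S, K) = S + 2*K (h(S, K) = (K + S) + K = S + 2*K)
E(B) = 367*B/18172 (E(B) = B*(1/59) + B*(1/308) = B/59 + B/308 = 367*B/18172)
1/(1/(136737 + 568052) + E(h(-22, -13))) = 1/(1/(136737 + 568052) + 367*(-22 + 2*(-13))/18172) = 1/(1/704789 + 367*(-22 - 26)/18172) = 1/(1/704789 + (367/18172)*(-48)) = 1/(1/704789 - 4404/4543) = 1/(-3103886213/3201856427) = -3201856427/3103886213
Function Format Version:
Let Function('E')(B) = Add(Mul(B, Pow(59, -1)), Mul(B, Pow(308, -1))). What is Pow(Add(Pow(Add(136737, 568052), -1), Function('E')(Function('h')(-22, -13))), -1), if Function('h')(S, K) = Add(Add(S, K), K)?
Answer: Rational(-3201856427, 3103886213) ≈ -1.0316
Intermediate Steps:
Function('h')(S, K) = Add(S, Mul(2, K)) (Function('h')(S, K) = Add(Add(K, S), K) = Add(S, Mul(2, K)))
Function('E')(B) = Mul(Rational(367, 18172), B) (Function('E')(B) = Add(Mul(B, Rational(1, 59)), Mul(B, Rational(1, 308))) = Add(Mul(Rational(1, 59), B), Mul(Rational(1, 308), B)) = Mul(Rational(367, 18172), B))
Pow(Add(Pow(Add(136737, 568052), -1), Function('E')(Function('h')(-22, -13))), -1) = Pow(Add(Pow(Add(136737, 568052), -1), Mul(Rational(367, 18172), Add(-22, Mul(2, -13)))), -1) = Pow(Add(Pow(704789, -1), Mul(Rational(367, 18172), Add(-22, -26))), -1) = Pow(Add(Rational(1, 704789), Mul(Rational(367, 18172), -48)), -1) = Pow(Add(Rational(1, 704789), Rational(-4404, 4543)), -1) = Pow(Rational(-3103886213, 3201856427), -1) = Rational(-3201856427, 3103886213)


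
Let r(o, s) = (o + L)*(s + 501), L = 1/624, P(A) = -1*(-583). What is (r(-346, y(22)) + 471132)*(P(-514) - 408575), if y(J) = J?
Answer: -710334075377/6 ≈ -1.1839e+11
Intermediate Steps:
P(A) = 583
L = 1/624 ≈ 0.0016026
r(o, s) = (501 + s)*(1/624 + o) (r(o, s) = (o + 1/624)*(s + 501) = (1/624 + o)*(501 + s) = (501 + s)*(1/624 + o))
(r(-346, y(22)) + 471132)*(P(-514) - 408575) = ((167/208 + 501*(-346) + (1/624)*22 - 346*22) + 471132)*(583 - 408575) = ((167/208 - 173346 + 11/312 - 7612) + 471132)*(-407992) = (-112917269/624 + 471132)*(-407992) = (181069099/624)*(-407992) = -710334075377/6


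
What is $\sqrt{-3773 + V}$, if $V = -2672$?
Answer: $i \sqrt{6445} \approx 80.281 i$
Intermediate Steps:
$\sqrt{-3773 + V} = \sqrt{-3773 - 2672} = \sqrt{-6445} = i \sqrt{6445}$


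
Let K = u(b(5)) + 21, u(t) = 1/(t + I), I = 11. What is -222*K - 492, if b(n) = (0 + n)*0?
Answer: -56916/11 ≈ -5174.2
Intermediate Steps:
b(n) = 0 (b(n) = n*0 = 0)
u(t) = 1/(11 + t) (u(t) = 1/(t + 11) = 1/(11 + t))
K = 232/11 (K = 1/(11 + 0) + 21 = 1/11 + 21 = 232/11 ≈ 21.091)
-222*K - 492 = -222*232/11 - 492 = -51504/11 - 492 = -56916/11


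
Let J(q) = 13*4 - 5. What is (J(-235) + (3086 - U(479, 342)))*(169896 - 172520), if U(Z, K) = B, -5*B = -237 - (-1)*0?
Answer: -40483072/5 ≈ -8.0966e+6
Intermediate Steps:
B = 237/5 (B = -(-237 - (-1)*0)/5 = -(-237 - 1*0)/5 = -(-237 + 0)/5 = -⅕*(-237) = 237/5 ≈ 47.400)
U(Z, K) = 237/5
J(q) = 47 (J(q) = 52 - 5 = 47)
(J(-235) + (3086 - U(479, 342)))*(169896 - 172520) = (47 + (3086 - 1*237/5))*(169896 - 172520) = (47 + (3086 - 237/5))*(-2624) = (47 + 15193/5)*(-2624) = (15428/5)*(-2624) = -40483072/5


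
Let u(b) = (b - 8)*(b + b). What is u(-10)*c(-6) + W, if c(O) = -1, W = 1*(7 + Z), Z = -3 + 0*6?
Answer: -356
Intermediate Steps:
Z = -3 (Z = -3 + 0 = -3)
u(b) = 2*b*(-8 + b) (u(b) = (-8 + b)*(2*b) = 2*b*(-8 + b))
W = 4 (W = 1*(7 - 3) = 1*4 = 4)
u(-10)*c(-6) + W = (2*(-10)*(-8 - 10))*(-1) + 4 = (2*(-10)*(-18))*(-1) + 4 = 360*(-1) + 4 = -360 + 4 = -356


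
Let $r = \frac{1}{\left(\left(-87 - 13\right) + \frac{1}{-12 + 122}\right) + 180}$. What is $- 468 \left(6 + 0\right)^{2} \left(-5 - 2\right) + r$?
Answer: $\frac{1037954846}{8801} \approx 1.1794 \cdot 10^{5}$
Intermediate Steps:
$r = \frac{110}{8801}$ ($r = \frac{1}{\left(-100 + \frac{1}{110}\right) + 180} = \frac{1}{- \frac{10999}{110} + 180} = \frac{1}{\frac{8801}{110}} = \frac{110}{8801} \approx 0.012499$)
$- 468 \left(6 + 0\right)^{2} \left(-5 - 2\right) + r = - 468 \left(6 + 0\right)^{2} \left(-5 - 2\right) + \frac{110}{8801} = - 468 \cdot 6^{2} \left(-7\right) + \frac{110}{8801} = - 468 \cdot 36 \left(-7\right) + \frac{110}{8801} = \left(-468\right) \left(-252\right) + \frac{110}{8801} = 117936 + \frac{110}{8801} = \frac{1037954846}{8801}$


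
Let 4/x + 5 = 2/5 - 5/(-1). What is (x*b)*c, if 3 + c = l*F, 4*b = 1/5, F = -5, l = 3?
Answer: -9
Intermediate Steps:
b = 1/20 (b = (¼)/5 = (¼)*(⅕) = 1/20 ≈ 0.050000)
x = 10 (x = 4/(-5 + (2/5 - 5/(-1))) = 4/(-5 + (2*(⅕) - 5*(-1))) = 4/(-5 + (⅖ + 5)) = 4/(-5 + 27/5) = 4/(⅖) = 4*(5/2) = 10)
c = -18 (c = -3 + 3*(-5) = -3 - 15 = -18)
(x*b)*c = (10*(1/20))*(-18) = (½)*(-18) = -9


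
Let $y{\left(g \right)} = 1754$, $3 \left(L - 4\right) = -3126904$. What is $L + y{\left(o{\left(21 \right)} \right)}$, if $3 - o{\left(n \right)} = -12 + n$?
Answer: $- \frac{3121630}{3} \approx -1.0405 \cdot 10^{6}$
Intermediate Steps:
$L = - \frac{3126892}{3}$ ($L = 4 + \frac{1}{3} \left(-3126904\right) = 4 - \frac{3126904}{3} = - \frac{3126892}{3} \approx -1.0423 \cdot 10^{6}$)
$o{\left(n \right)} = 15 - n$ ($o{\left(n \right)} = 3 - \left(-12 + n\right) = 15 - n$)
$L + y{\left(o{\left(21 \right)} \right)} = - \frac{3126892}{3} + 1754 = - \frac{3121630}{3}$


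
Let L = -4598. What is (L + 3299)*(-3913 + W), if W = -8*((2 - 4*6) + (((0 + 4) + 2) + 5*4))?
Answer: 5124555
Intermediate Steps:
W = -32 (W = -8*((2 - 24) + ((4 + 2) + 20)) = -8*(-22 + (6 + 20)) = -8*(-22 + 26) = -8*4 = -32)
(L + 3299)*(-3913 + W) = (-4598 + 3299)*(-3913 - 32) = -1299*(-3945) = 5124555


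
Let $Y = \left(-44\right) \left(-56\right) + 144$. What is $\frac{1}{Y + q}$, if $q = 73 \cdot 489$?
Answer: $\frac{1}{38305} \approx 2.6106 \cdot 10^{-5}$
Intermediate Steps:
$Y = 2608$ ($Y = 2464 + 144 = 2608$)
$q = 35697$
$\frac{1}{Y + q} = \frac{1}{2608 + 35697} = \frac{1}{38305}$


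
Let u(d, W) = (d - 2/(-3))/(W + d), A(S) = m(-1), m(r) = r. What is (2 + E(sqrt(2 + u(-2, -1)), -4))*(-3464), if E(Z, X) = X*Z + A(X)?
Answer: -3464 + 13856*sqrt(22)/3 ≈ 18199.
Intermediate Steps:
A(S) = -1
u(d, W) = (2/3 + d)/(W + d) (u(d, W) = (d - 2*(-1/3))/(W + d) = (d + 2/3)/(W + d) = (2/3 + d)/(W + d))
E(Z, X) = -1 + X*Z (E(Z, X) = X*Z - 1 = -1 + X*Z)
(2 + E(sqrt(2 + u(-2, -1)), -4))*(-3464) = (2 + (-1 - 4*sqrt(2 + (2/3 - 2)/(-1 - 2))))*(-3464) = (2 + (-1 - 4*sqrt(2 - 4/3/(-3))))*(-3464) = (2 + (-1 - 4*sqrt(2 - 1/3*(-4/3))))*(-3464) = (2 + (-1 - 4*sqrt(2 + 4/9)))*(-3464) = (2 + (-1 - 4*sqrt(22)/3))*(-3464) = (1 - 4*sqrt(22)/3)*(-3464) = -3464 + 13856*sqrt(22)/3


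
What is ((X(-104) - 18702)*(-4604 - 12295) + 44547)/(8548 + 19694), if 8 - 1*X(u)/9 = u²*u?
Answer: -56922272569/9414 ≈ -6.0466e+6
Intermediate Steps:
X(u) = 72 - 9*u³ (X(u) = 72 - 9*u²*u = 72 - 9*u³)
((X(-104) - 18702)*(-4604 - 12295) + 44547)/(8548 + 19694) = (((72 - 9*(-104)³) - 18702)*(-4604 - 12295) + 44547)/(8548 + 19694) = (((72 - 9*(-1124864)) - 18702)*(-16899) + 44547)/28242 = (((72 + 10123776) - 18702)*(-16899) + 44547)*(1/28242) = ((10123848 - 18702)*(-16899) + 44547)*(1/28242) = (10105146*(-16899) + 44547)*(1/28242) = (-170766862254 + 44547)*(1/28242) = -170766817707*1/28242 = -56922272569/9414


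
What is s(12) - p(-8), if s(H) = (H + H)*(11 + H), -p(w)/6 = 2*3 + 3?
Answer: 606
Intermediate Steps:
p(w) = -54 (p(w) = -6*(2*3 + 3) = -6*(6 + 3) = -6*9 = -54)
s(H) = 2*H*(11 + H) (s(H) = (2*H)*(11 + H) = 2*H*(11 + H))
s(12) - p(-8) = 2*12*(11 + 12) - 1*(-54) = 2*12*23 + 54 = 552 + 54 = 606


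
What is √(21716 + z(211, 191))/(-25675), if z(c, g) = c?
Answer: -√21927/25675 ≈ -0.0057674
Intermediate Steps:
√(21716 + z(211, 191))/(-25675) = √(21716 + 211)/(-25675) = √21927*(-1/25675) = -√21927/25675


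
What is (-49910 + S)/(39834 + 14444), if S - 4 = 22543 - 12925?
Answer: -20144/27139 ≈ -0.74225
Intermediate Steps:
S = 9622 (S = 4 + (22543 - 12925) = 4 + 9618 = 9622)
(-49910 + S)/(39834 + 14444) = (-49910 + 9622)/(39834 + 14444) = -40288/54278 = -40288*1/54278 = -20144/27139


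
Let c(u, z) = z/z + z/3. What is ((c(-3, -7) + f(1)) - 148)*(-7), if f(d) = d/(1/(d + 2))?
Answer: 3073/3 ≈ 1024.3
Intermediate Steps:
c(u, z) = 1 + z/3 (c(u, z) = 1 + z*(⅓) = 1 + z/3)
f(d) = d*(2 + d) (f(d) = d/(1/(2 + d)) = d*(2 + d))
((c(-3, -7) + f(1)) - 148)*(-7) = (((1 + (⅓)*(-7)) + 1*(2 + 1)) - 148)*(-7) = (((1 - 7/3) + 1*3) - 148)*(-7) = ((-4/3 + 3) - 148)*(-7) = (5/3 - 148)*(-7) = -439/3*(-7) = 3073/3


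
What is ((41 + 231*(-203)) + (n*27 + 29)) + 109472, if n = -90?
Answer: 60219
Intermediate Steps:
((41 + 231*(-203)) + (n*27 + 29)) + 109472 = ((41 + 231*(-203)) + (-90*27 + 29)) + 109472 = ((41 - 46893) + (-2430 + 29)) + 109472 = (-46852 - 2401) + 109472 = -49253 + 109472 = 60219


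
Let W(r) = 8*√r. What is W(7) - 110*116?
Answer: -12760 + 8*√7 ≈ -12739.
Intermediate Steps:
W(7) - 110*116 = 8*√7 - 110*116 = 8*√7 - 12760 = -12760 + 8*√7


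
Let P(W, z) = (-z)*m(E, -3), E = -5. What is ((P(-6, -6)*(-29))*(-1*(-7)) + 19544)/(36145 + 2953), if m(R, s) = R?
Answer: 12817/19549 ≈ 0.65563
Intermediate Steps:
P(W, z) = 5*z (P(W, z) = -z*(-5) = 5*z)
((P(-6, -6)*(-29))*(-1*(-7)) + 19544)/(36145 + 2953) = (((5*(-6))*(-29))*(-1*(-7)) + 19544)/(36145 + 2953) = (-30*(-29)*7 + 19544)/39098 = (870*7 + 19544)*(1/39098) = (6090 + 19544)*(1/39098) = 25634*(1/39098) = 12817/19549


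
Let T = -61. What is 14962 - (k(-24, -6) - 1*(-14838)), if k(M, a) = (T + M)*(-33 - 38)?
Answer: -5911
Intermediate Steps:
k(M, a) = 4331 - 71*M (k(M, a) = (-61 + M)*(-33 - 38) = (-61 + M)*(-71) = 4331 - 71*M)
14962 - (k(-24, -6) - 1*(-14838)) = 14962 - ((4331 - 71*(-24)) - 1*(-14838)) = 14962 - ((4331 + 1704) + 14838) = 14962 - (6035 + 14838) = 14962 - 1*20873 = 14962 - 20873 = -5911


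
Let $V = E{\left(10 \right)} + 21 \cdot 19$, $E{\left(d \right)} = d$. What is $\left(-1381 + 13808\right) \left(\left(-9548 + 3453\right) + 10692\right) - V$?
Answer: $57126510$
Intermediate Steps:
$V = 409$ ($V = 10 + 21 \cdot 19 = 10 + 399 = 409$)
$\left(-1381 + 13808\right) \left(\left(-9548 + 3453\right) + 10692\right) - V = \left(-1381 + 13808\right) \left(\left(-9548 + 3453\right) + 10692\right) - 409 = 12427 \left(-6095 + 10692\right) - 409 = 12427 \cdot 4597 - 409 = 57126919 - 409 = 57126510$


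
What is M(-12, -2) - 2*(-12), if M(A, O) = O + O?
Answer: 20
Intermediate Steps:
M(A, O) = 2*O
M(-12, -2) - 2*(-12) = 2*(-2) - 2*(-12) = -4 + 24 = 20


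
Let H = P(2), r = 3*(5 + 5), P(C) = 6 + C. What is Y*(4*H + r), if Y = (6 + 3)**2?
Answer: 5022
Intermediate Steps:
r = 30 (r = 3*10 = 30)
Y = 81 (Y = 9**2 = 81)
H = 8 (H = 6 + 2 = 8)
Y*(4*H + r) = 81*(4*8 + 30) = 81*(32 + 30) = 81*62 = 5022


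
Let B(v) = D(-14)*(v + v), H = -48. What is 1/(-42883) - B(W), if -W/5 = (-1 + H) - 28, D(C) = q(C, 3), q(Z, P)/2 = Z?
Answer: 924557479/42883 ≈ 21560.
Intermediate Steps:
q(Z, P) = 2*Z
D(C) = 2*C
W = 385 (W = -5*((-1 - 48) - 28) = -5*(-49 - 28) = -5*(-77) = 385)
B(v) = -56*v (B(v) = (2*(-14))*(v + v) = -56*v)
1/(-42883) - B(W) = 1/(-42883) - (-56)*385 = -1/42883 - 1*(-21560) = -1/42883 + 21560 = 924557479/42883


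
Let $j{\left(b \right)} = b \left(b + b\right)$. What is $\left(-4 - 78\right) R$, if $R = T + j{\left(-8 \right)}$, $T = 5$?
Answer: $-10906$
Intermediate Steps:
$j{\left(b \right)} = 2 b^{2}$ ($j{\left(b \right)} = b 2 b = 2 b^{2}$)
$R = 133$ ($R = 5 + 2 \left(-8\right)^{2} = 5 + 2 \cdot 64 = 5 + 128 = 133$)
$\left(-4 - 78\right) R = \left(-4 - 78\right) 133 = \left(-82\right) 133 = -10906$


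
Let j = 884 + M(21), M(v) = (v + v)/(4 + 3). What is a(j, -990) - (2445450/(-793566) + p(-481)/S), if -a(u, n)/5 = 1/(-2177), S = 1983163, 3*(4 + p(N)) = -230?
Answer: 251568133908514/81573782799873 ≈ 3.0839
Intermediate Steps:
p(N) = -242/3 (p(N) = -4 + (⅓)*(-230) = -4 - 230/3 = -242/3)
M(v) = 2*v/7 (M(v) = (2*v)/7 = (2*v)*(⅐) = 2*v/7)
j = 890 (j = 884 + (2/7)*21 = 884 + 6 = 890)
a(u, n) = 5/2177 (a(u, n) = -5/(-2177) = -5*(-1/2177) = 5/2177)
a(j, -990) - (2445450/(-793566) + p(-481)/S) = 5/2177 - (2445450/(-793566) - 242/3/1983163) = 5/2177 - (2445450*(-1/793566) - 242/3*1/1983163) = 5/2177 - (-407575/132261 - 242/5949489) = 5/2177 - 1*(-808298328779/262295121543) = 5/2177 + 808298328779/262295121543 = 251568133908514/81573782799873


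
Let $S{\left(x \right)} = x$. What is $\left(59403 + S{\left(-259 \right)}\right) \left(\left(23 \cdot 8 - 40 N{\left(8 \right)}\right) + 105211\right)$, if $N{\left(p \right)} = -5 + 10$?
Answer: $6221653080$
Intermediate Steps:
$N{\left(p \right)} = 5$
$\left(59403 + S{\left(-259 \right)}\right) \left(\left(23 \cdot 8 - 40 N{\left(8 \right)}\right) + 105211\right) = \left(59403 - 259\right) \left(\left(23 \cdot 8 - 200\right) + 105211\right) = 59144 \left(\left(184 - 200\right) + 105211\right) = 59144 \left(-16 + 105211\right) = 59144 \cdot 105195 = 6221653080$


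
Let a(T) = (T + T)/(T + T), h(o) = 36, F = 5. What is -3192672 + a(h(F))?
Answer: -3192671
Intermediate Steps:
a(T) = 1 (a(T) = (2*T)/((2*T)) = (2*T)*(1/(2*T)) = 1)
-3192672 + a(h(F)) = -3192672 + 1 = -3192671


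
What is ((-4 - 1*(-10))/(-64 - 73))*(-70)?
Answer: 420/137 ≈ 3.0657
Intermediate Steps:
((-4 - 1*(-10))/(-64 - 73))*(-70) = ((-4 + 10)/(-137))*(-70) = (6*(-1/137))*(-70) = -6/137*(-70) = 420/137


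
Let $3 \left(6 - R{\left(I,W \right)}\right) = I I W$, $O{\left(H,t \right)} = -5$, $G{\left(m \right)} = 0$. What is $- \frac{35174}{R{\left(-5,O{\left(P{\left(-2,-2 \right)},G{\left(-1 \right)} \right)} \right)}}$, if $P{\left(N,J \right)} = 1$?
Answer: $- \frac{105522}{143} \approx -737.92$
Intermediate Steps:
$R{\left(I,W \right)} = 6 - \frac{W I^{2}}{3}$ ($R{\left(I,W \right)} = 6 - \frac{I I W}{3} = 6 - \frac{I^{2} W}{3} = 6 - \frac{W I^{2}}{3}$)
$- \frac{35174}{R{\left(-5,O{\left(P{\left(-2,-2 \right)},G{\left(-1 \right)} \right)} \right)}} = - \frac{35174}{6 - - \frac{5 \left(-5\right)^{2}}{3}} = - \frac{35174}{6 - \left(- \frac{5}{3}\right) 25} = - \frac{35174}{6 + \frac{125}{3}} = - \frac{35174}{\frac{143}{3}} = \left(-35174\right) \frac{3}{143} = - \frac{105522}{143}$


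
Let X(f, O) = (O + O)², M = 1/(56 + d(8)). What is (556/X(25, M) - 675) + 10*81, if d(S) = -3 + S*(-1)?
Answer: 281610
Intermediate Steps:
d(S) = -3 - S
M = 1/45 (M = 1/(56 + (-3 - 1*8)) = 1/(56 + (-3 - 8)) = 1/(56 - 11) = 1/45 ≈ 0.022222)
X(f, O) = 4*O² (X(f, O) = (2*O)² = 4*O²)
(556/X(25, M) - 675) + 10*81 = (556/((4*(1/45)²)) - 675) + 10*81 = (556/((4*(1/2025))) - 675) + 810 = (556/(4/2025) - 675) + 810 = (556*(2025/4) - 675) + 810 = (281475 - 675) + 810 = 280800 + 810 = 281610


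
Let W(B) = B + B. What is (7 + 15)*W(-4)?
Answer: -176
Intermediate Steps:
W(B) = 2*B
(7 + 15)*W(-4) = (7 + 15)*(2*(-4)) = 22*(-8) = -176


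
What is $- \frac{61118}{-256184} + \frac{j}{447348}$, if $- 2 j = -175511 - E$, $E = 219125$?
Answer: $\frac{885121927}{1302311364} \approx 0.67966$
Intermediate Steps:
$j = 197318$ ($j = - \frac{-175511 - 219125}{2} = \left(- \frac{1}{2}\right) \left(-394636\right) = 197318$)
$- \frac{61118}{-256184} + \frac{j}{447348} = - \frac{61118}{-256184} + \frac{197318}{447348} = \left(-61118\right) \left(- \frac{1}{256184}\right) + 197318 \cdot \frac{1}{447348} = \frac{30559}{128092} + \frac{8969}{20334} = \frac{885121927}{1302311364}$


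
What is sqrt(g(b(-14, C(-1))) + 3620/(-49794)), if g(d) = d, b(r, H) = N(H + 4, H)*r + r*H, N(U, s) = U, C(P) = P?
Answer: I*sqrt(17401160622)/24897 ≈ 5.2984*I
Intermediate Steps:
b(r, H) = H*r + r*(4 + H) (b(r, H) = (H + 4)*r + r*H = (4 + H)*r + H*r = r*(4 + H) + H*r = H*r + r*(4 + H))
sqrt(g(b(-14, C(-1))) + 3620/(-49794)) = sqrt(2*(-14)*(2 - 1) + 3620/(-49794)) = sqrt(2*(-14)*1 + 3620*(-1/49794)) = sqrt(-28 - 1810/24897) = sqrt(-698926/24897) = I*sqrt(17401160622)/24897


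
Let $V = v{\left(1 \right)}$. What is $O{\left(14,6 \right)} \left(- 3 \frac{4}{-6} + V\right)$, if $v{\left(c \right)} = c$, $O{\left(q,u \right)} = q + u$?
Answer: $60$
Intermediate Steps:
$V = 1$
$O{\left(14,6 \right)} \left(- 3 \frac{4}{-6} + V\right) = \left(14 + 6\right) \left(- 3 \frac{4}{-6} + 1\right) = 20 \left(- 3 \cdot 4 \left(- \frac{1}{6}\right) + 1\right) = 20 \left(\left(-3\right) \left(- \frac{2}{3}\right) + 1\right) = 20 \left(2 + 1\right) = 20 \cdot 3 = 60$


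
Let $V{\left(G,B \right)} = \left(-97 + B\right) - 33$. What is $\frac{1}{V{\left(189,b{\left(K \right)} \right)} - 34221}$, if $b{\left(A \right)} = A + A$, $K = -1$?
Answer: $- \frac{1}{34353} \approx -2.911 \cdot 10^{-5}$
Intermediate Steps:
$b{\left(A \right)} = 2 A$
$V{\left(G,B \right)} = -130 + B$
$\frac{1}{V{\left(189,b{\left(K \right)} \right)} - 34221} = \frac{1}{\left(-130 + 2 \left(-1\right)\right) - 34221} = \frac{1}{\left(-130 - 2\right) - 34221} = \frac{1}{-132 - 34221} = \frac{1}{-34353} = - \frac{1}{34353}$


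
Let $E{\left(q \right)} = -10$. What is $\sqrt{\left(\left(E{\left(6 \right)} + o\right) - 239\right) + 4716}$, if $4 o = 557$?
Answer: $\frac{5 \sqrt{737}}{2} \approx 67.869$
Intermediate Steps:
$o = \frac{557}{4}$ ($o = \frac{1}{4} \cdot 557 = \frac{557}{4} \approx 139.25$)
$\sqrt{\left(\left(E{\left(6 \right)} + o\right) - 239\right) + 4716} = \sqrt{\left(\left(-10 + \frac{557}{4}\right) - 239\right) + 4716} = \sqrt{\left(\frac{517}{4} - 239\right) + 4716} = \sqrt{- \frac{439}{4} + 4716} = \sqrt{\frac{18425}{4}} = \frac{5 \sqrt{737}}{2}$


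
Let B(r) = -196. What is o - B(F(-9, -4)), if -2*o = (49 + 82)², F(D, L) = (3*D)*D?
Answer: -16769/2 ≈ -8384.5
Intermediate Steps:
F(D, L) = 3*D²
o = -17161/2 (o = -(49 + 82)²/2 = -½*131² = -½*17161 = -17161/2 ≈ -8580.5)
o - B(F(-9, -4)) = -17161/2 - 1*(-196) = -17161/2 + 196 = -16769/2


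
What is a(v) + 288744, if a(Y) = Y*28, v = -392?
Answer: 277768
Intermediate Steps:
a(Y) = 28*Y
a(v) + 288744 = 28*(-392) + 288744 = -10976 + 288744 = 277768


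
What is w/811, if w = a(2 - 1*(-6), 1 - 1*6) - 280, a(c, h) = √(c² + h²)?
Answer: -280/811 + √89/811 ≈ -0.33362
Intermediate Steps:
w = -280 + √89 (w = √((2 - 1*(-6))² + (1 - 1*6)²) - 280 = √((2 + 6)² + (1 - 6)²) - 280 = √(8² + (-5)²) - 280 = √(64 + 25) - 280 = √89 - 280 = -280 + √89 ≈ -270.57)
w/811 = (-280 + √89)/811 = (-280 + √89)*(1/811) = -280/811 + √89/811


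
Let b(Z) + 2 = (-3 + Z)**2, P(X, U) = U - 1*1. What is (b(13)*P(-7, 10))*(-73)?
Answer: -64386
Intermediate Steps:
P(X, U) = -1 + U (P(X, U) = U - 1 = -1 + U)
b(Z) = -2 + (-3 + Z)**2
(b(13)*P(-7, 10))*(-73) = ((-2 + (-3 + 13)**2)*(-1 + 10))*(-73) = ((-2 + 10**2)*9)*(-73) = ((-2 + 100)*9)*(-73) = (98*9)*(-73) = 882*(-73) = -64386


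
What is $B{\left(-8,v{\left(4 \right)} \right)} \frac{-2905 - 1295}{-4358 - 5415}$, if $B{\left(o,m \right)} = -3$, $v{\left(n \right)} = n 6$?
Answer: $- \frac{12600}{9773} \approx -1.2893$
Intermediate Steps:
$v{\left(n \right)} = 6 n$
$B{\left(-8,v{\left(4 \right)} \right)} \frac{-2905 - 1295}{-4358 - 5415} = - 3 \frac{-2905 - 1295}{-4358 - 5415} = - 3 \left(- \frac{4200}{-9773}\right) = - 3 \left(\left(-4200\right) \left(- \frac{1}{9773}\right)\right) = \left(-3\right) \frac{4200}{9773} = - \frac{12600}{9773}$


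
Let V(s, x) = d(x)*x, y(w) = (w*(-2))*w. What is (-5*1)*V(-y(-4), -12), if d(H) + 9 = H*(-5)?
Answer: 3060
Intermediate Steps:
y(w) = -2*w² (y(w) = (-2*w)*w = -2*w²)
d(H) = -9 - 5*H (d(H) = -9 + H*(-5) = -9 - 5*H)
V(s, x) = x*(-9 - 5*x) (V(s, x) = (-9 - 5*x)*x = x*(-9 - 5*x))
(-5*1)*V(-y(-4), -12) = (-5*1)*(-1*(-12)*(9 + 5*(-12))) = -(-5)*(-12)*(9 - 60) = -(-5)*(-12)*(-51) = -5*(-612) = 3060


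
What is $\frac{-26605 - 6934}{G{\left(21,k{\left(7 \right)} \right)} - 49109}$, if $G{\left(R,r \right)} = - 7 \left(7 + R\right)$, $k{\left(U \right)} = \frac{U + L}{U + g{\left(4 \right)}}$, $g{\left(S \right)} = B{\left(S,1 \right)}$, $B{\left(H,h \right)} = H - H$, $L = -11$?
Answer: $\frac{33539}{49305} \approx 0.68023$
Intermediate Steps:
$B{\left(H,h \right)} = 0$
$g{\left(S \right)} = 0$
$k{\left(U \right)} = \frac{-11 + U}{U}$ ($k{\left(U \right)} = \frac{U - 11}{U + 0} = \frac{-11 + U}{U}$)
$G{\left(R,r \right)} = -49 - 7 R$
$\frac{-26605 - 6934}{G{\left(21,k{\left(7 \right)} \right)} - 49109} = \frac{-26605 - 6934}{\left(-49 - 147\right) - 49109} = - \frac{33539}{\left(-49 - 147\right) - 49109} = - \frac{33539}{-196 - 49109} = - \frac{33539}{-49305} = \left(-33539\right) \left(- \frac{1}{49305}\right) = \frac{33539}{49305}$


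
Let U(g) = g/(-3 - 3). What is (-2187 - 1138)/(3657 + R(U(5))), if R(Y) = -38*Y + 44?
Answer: -9975/11198 ≈ -0.89078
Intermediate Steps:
U(g) = -g/6 (U(g) = g/(-6) = -g/6)
R(Y) = 44 - 38*Y
(-2187 - 1138)/(3657 + R(U(5))) = (-2187 - 1138)/(3657 + (44 - (-19)*5/3)) = -3325/(3657 + (44 - 38*(-5/6))) = -3325/(3657 + (44 + 95/3)) = -3325/(3657 + 227/3) = -3325/11198/3 = -3325*3/11198 = -9975/11198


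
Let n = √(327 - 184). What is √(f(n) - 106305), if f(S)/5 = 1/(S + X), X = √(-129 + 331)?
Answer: I*√(106305 - 5/(√143 + √202)) ≈ 326.04*I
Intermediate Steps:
X = √202 ≈ 14.213
n = √143 ≈ 11.958
f(S) = 5/(S + √202)
√(f(n) - 106305) = √(5/(√143 + √202) - 106305) = √(-106305 + 5/(√143 + √202))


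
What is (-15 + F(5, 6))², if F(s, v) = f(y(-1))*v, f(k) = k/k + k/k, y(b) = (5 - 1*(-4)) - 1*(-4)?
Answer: 9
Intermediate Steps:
y(b) = 13 (y(b) = (5 + 4) + 4 = 9 + 4 = 13)
f(k) = 2 (f(k) = 1 + 1 = 2)
F(s, v) = 2*v
(-15 + F(5, 6))² = (-15 + 2*6)² = (-15 + 12)² = (-3)² = 9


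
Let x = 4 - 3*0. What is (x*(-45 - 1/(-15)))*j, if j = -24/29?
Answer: 21568/145 ≈ 148.74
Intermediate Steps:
x = 4 (x = 4 + 0 = 4)
j = -24/29 (j = -24*1/29 = -24/29 ≈ -0.82759)
(x*(-45 - 1/(-15)))*j = (4*(-45 - 1/(-15)))*(-24/29) = (4*(-45 - 1*(-1/15)))*(-24/29) = (4*(-45 + 1/15))*(-24/29) = (4*(-674/15))*(-24/29) = -2696/15*(-24/29) = 21568/145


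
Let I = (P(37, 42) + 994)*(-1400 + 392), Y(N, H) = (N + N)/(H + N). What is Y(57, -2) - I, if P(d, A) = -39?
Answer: 52945314/55 ≈ 9.6264e+5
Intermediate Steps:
Y(N, H) = 2*N/(H + N) (Y(N, H) = (2*N)/(H + N) = 2*N/(H + N))
I = -962640 (I = (-39 + 994)*(-1400 + 392) = 955*(-1008) = -962640)
Y(57, -2) - I = 2*57/(-2 + 57) - 1*(-962640) = 2*57/55 + 962640 = 2*57*(1/55) + 962640 = 114/55 + 962640 = 52945314/55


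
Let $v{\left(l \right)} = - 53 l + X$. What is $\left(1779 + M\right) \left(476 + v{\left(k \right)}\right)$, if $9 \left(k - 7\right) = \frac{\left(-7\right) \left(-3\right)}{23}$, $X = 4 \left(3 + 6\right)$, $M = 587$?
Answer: $\frac{22141028}{69} \approx 3.2088 \cdot 10^{5}$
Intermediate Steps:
$X = 36$ ($X = 4 \cdot 9 = 36$)
$k = \frac{490}{69}$ ($k = 7 + \frac{\left(-7\right) \left(-3\right) \frac{1}{23}}{9} = 7 + \frac{21 \cdot \frac{1}{23}}{9} = 7 + \frac{1}{9} \cdot \frac{21}{23} = 7 + \frac{7}{69} = \frac{490}{69} \approx 7.1014$)
$v{\left(l \right)} = 36 - 53 l$ ($v{\left(l \right)} = - 53 l + 36 = 36 - 53 l$)
$\left(1779 + M\right) \left(476 + v{\left(k \right)}\right) = \left(1779 + 587\right) \left(476 + \left(36 - \frac{25970}{69}\right)\right) = 2366 \left(476 + \left(36 - \frac{25970}{69}\right)\right) = 2366 \left(476 - \frac{23486}{69}\right) = 2366 \cdot \frac{9358}{69} = \frac{22141028}{69}$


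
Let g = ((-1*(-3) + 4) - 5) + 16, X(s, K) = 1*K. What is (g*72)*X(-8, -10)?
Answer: -12960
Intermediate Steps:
X(s, K) = K
g = 18 (g = ((3 + 4) - 5) + 16 = (7 - 5) + 16 = 2 + 16 = 18)
(g*72)*X(-8, -10) = (18*72)*(-10) = 1296*(-10) = -12960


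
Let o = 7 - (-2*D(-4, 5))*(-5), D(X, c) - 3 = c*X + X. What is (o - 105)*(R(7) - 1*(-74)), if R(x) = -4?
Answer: 7840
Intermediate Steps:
D(X, c) = 3 + X + X*c (D(X, c) = 3 + (c*X + X) = 3 + (X*c + X) = 3 + (X + X*c) = 3 + X + X*c)
o = 217 (o = 7 - (-2*(3 - 4 - 4*5))*(-5) = 7 - (-2*(3 - 4 - 20))*(-5) = 7 - (-2*(-21))*(-5) = 7 - 42*(-5) = 7 - 1*(-210) = 7 + 210 = 217)
(o - 105)*(R(7) - 1*(-74)) = (217 - 105)*(-4 - 1*(-74)) = 112*(-4 + 74) = 112*70 = 7840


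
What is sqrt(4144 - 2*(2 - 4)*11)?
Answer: 2*sqrt(1047) ≈ 64.715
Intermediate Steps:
sqrt(4144 - 2*(2 - 4)*11) = sqrt(4144 - 2*(-2)*11) = sqrt(4144 + 4*11) = sqrt(4144 + 44) = sqrt(4188) = 2*sqrt(1047)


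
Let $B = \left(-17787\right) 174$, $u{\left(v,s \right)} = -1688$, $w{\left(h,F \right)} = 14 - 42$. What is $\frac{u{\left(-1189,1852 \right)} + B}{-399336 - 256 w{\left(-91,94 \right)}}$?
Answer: $\frac{1548313}{196084} \approx 7.8962$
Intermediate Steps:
$w{\left(h,F \right)} = -28$
$B = -3094938$
$\frac{u{\left(-1189,1852 \right)} + B}{-399336 - 256 w{\left(-91,94 \right)}} = \frac{-1688 - 3094938}{-399336 - -7168} = - \frac{3096626}{-399336 + 7168} = - \frac{3096626}{-392168} = \left(-3096626\right) \left(- \frac{1}{392168}\right) = \frac{1548313}{196084}$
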